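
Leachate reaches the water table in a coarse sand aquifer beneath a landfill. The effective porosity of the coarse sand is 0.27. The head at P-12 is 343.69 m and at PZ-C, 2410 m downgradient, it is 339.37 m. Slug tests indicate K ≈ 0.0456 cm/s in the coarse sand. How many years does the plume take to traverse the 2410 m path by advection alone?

25.2

Convert K: 0.0456 cm/s × 864 = 39.40 m/day.
Hydraulic gradient i = (343.69 − 339.37) / 2410 = 4.32 / 2410 = 0.001793.
Darcy flux q = K · i = 39.40 × 0.001793 = 0.07062 m/day.
Seepage velocity v = q / n_e = 0.07062 / 0.27 = 0.2616 m/day.
Travel time t = L / v = 2410 / 0.2616 = 9214 days = 25.23 years.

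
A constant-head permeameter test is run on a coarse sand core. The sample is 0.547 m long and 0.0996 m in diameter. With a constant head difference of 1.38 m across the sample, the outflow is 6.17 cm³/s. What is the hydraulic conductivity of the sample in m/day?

27.1

Cross-sectional area A = π·(d/2)² = π × (0.0996/2)² = 0.007791 m².
Convert discharge: 6.17 cm³/s = 6.170e-06 m³/s.
Darcy's law rearranged: K = Q·L / (A·Δh) = 6.170e-06 × 0.547 / (0.007791 × 1.38) = 0.0003139 m/s = 27.12 m/day.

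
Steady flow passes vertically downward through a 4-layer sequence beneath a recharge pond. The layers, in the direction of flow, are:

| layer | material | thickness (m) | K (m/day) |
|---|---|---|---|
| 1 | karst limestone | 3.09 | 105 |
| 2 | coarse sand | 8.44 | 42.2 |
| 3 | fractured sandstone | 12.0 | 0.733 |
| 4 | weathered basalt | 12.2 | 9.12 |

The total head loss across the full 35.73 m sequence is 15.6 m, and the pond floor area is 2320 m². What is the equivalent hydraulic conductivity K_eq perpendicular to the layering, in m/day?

Flow is perpendicular to layering, so the layers act in series and the equivalent K is the thickness-weighted harmonic mean.
Total thickness L = 3.09 + 8.44 + 12.0 + 12.2 = 35.73 m.
Σ(b_i/K_i) = 3.09/105 + 8.44/42.2 + 12.0/0.733 + 12.2/9.12 = 17.94 d.
K_eq = L / Σ(b_i/K_i) = 35.73 / 17.94 = 1.992 m/day.

1.99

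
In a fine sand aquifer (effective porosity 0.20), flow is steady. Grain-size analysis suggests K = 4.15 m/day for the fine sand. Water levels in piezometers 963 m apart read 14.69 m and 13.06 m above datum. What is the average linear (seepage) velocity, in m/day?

Hydraulic gradient i = (14.69 − 13.06) / 963 = 1.63 / 963 = 0.001693.
Darcy flux q = K · i = 4.150 × 0.001693 = 0.007024 m/day.
Seepage velocity v = q / n_e = 0.007024 / 0.20 = 0.03512 m/day.

0.0351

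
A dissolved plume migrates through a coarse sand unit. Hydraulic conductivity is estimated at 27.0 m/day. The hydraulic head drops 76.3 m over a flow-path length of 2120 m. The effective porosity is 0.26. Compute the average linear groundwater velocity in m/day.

3.74

Hydraulic gradient i = Δh / L = 76.3 / 2120 = 0.03599.
Darcy flux q = K · i = 27.00 × 0.03599 = 0.9717 m/day.
Seepage velocity v = q / n_e = 0.9717 / 0.26 = 3.737 m/day.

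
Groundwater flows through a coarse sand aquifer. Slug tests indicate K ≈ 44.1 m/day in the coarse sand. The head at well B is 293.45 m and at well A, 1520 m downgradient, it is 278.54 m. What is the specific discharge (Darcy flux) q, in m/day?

0.433

Hydraulic gradient i = (293.45 − 278.54) / 1520 = 14.91 / 1520 = 0.009809.
Specific discharge q = K · i = 44.10 × 0.009809 = 0.4326 m/day.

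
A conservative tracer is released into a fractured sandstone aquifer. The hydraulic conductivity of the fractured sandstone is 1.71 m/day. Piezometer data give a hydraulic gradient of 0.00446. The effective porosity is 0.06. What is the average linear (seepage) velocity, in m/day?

0.127

Hydraulic gradient i = 0.00446.
Darcy flux q = K · i = 1.710 × 0.004460 = 0.007627 m/day.
Seepage velocity v = q / n_e = 0.007627 / 0.06 = 0.1271 m/day.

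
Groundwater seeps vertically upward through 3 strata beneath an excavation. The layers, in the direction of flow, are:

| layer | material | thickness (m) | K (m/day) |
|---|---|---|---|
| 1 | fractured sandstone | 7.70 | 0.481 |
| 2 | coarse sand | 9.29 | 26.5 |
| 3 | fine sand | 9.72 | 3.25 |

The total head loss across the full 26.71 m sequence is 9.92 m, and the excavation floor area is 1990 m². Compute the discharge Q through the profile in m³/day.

Flow is perpendicular to layering, so the layers act in series and the equivalent K is the thickness-weighted harmonic mean.
Total thickness L = 7.70 + 9.29 + 9.72 = 26.71 m.
Σ(b_i/K_i) = 7.70/0.481 + 9.29/26.5 + 9.72/3.25 = 19.35 d.
K_eq = L / Σ(b_i/K_i) = 26.71 / 19.35 = 1.380 m/day.
Q = K_eq · A · (Δh/L) = 1.380 × 1990 × (9.92/26.71) = 1020 m³/day.

1020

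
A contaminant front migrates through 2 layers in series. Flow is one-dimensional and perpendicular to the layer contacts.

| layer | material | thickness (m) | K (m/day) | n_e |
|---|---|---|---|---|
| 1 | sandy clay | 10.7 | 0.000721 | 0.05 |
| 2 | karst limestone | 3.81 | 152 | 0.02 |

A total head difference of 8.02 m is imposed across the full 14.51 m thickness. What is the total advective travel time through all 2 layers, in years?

With flow normal to the layers, continuity requires the same specific discharge q through every layer.
Σ(b_i/K_i) = 10.7/0.000721 + 3.81/152 = 14841 d.
q = Δh / Σ(b_i/K_i) = 8.02 / 14841 = 0.0005404 m/day.
In each layer the seepage velocity is v_i = q/n_i, so the layer transit time is t_i = b_i·n_i / q:
  layer 1 (sandy clay): t_1 = 10.7 × 0.05 / 0.0005404 = 990.0 d
  layer 2 (karst limestone): t_2 = 3.81 × 0.02 / 0.0005404 = 141.0 d
Total t = Σ t_i = 1131 days = 3.096 years.

3.10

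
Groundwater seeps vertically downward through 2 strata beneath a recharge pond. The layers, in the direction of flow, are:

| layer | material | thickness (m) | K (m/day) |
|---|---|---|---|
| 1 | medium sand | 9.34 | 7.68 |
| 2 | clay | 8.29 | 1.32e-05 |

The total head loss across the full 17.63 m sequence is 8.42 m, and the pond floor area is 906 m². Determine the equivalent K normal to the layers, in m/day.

2.81e-05

Flow is perpendicular to layering, so the layers act in series and the equivalent K is the thickness-weighted harmonic mean.
Total thickness L = 9.34 + 8.29 = 17.63 m.
Σ(b_i/K_i) = 9.34/7.68 + 8.29/1.32e-05 = 6.280e+05 d.
K_eq = L / Σ(b_i/K_i) = 17.63 / 6.280e+05 = 2.807e-05 m/day.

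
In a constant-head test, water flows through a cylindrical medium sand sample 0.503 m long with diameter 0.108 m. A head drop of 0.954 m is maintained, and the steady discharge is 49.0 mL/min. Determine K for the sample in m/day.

Cross-sectional area A = π·(d/2)² = π × (0.108/2)² = 0.009161 m².
Convert discharge: 49.0 mL/min = 8.167e-07 m³/s.
Darcy's law rearranged: K = Q·L / (A·Δh) = 8.167e-07 × 0.503 / (0.009161 × 0.954) = 4.700e-05 m/s = 4.061 m/day.

4.06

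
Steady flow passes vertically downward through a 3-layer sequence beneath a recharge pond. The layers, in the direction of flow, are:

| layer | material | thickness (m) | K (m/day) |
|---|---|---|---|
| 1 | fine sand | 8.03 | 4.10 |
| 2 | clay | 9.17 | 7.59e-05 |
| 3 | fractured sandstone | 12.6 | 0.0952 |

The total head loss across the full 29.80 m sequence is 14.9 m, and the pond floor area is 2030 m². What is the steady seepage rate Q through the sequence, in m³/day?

Flow is perpendicular to layering, so the layers act in series and the equivalent K is the thickness-weighted harmonic mean.
Total thickness L = 8.03 + 9.17 + 12.6 = 29.80 m.
Σ(b_i/K_i) = 8.03/4.10 + 9.17/7.59e-05 + 12.6/0.0952 = 1.210e+05 d.
K_eq = L / Σ(b_i/K_i) = 29.80 / 1.210e+05 = 0.0002464 m/day.
Q = K_eq · A · (Δh/L) = 0.0002464 × 2030 × (14.9/29.80) = 0.2501 m³/day.

0.250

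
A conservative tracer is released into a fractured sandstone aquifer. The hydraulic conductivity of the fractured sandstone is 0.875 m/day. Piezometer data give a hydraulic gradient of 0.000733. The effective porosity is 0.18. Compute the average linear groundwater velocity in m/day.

Hydraulic gradient i = 0.000733.
Darcy flux q = K · i = 0.8750 × 0.0007330 = 0.0006414 m/day.
Seepage velocity v = q / n_e = 0.0006414 / 0.18 = 0.003563 m/day.

0.00356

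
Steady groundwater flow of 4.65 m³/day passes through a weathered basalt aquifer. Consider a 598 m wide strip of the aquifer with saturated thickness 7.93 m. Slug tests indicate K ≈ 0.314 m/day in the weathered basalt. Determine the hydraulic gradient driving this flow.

0.00312

Cross-sectional area A = 598 × 7.93 = 4742 m².
From Q = K·A·i, i = Q / (K·A) = 4.65 / (0.3140 × 4742) = 0.003123.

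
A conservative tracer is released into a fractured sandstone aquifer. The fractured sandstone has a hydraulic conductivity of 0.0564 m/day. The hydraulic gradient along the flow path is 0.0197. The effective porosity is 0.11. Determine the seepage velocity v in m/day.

Hydraulic gradient i = 0.0197.
Darcy flux q = K · i = 0.05640 × 0.01970 = 0.001111 m/day.
Seepage velocity v = q / n_e = 0.001111 / 0.11 = 0.01010 m/day.

0.0101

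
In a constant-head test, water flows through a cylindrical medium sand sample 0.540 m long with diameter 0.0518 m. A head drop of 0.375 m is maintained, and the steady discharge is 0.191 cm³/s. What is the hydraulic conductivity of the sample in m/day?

11.3

Cross-sectional area A = π·(d/2)² = π × (0.0518/2)² = 0.002107 m².
Convert discharge: 0.191 cm³/s = 1.910e-07 m³/s.
Darcy's law rearranged: K = Q·L / (A·Δh) = 1.910e-07 × 0.540 / (0.002107 × 0.375) = 0.0001305 m/s = 11.28 m/day.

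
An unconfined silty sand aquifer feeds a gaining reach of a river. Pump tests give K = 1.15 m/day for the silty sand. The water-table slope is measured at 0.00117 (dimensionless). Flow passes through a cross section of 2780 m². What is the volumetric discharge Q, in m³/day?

3.74

Hydraulic gradient i = 0.00117.
Darcy's law: Q = K · A · i = 1.150 × 2780 × 0.001170 = 3.740 m³/day.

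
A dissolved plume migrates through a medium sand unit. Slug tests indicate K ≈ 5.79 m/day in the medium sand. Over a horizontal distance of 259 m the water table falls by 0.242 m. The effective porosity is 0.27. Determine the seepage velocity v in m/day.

Hydraulic gradient i = Δh / L = 0.242 / 259 = 0.0009344.
Darcy flux q = K · i = 5.790 × 0.0009344 = 0.005410 m/day.
Seepage velocity v = q / n_e = 0.005410 / 0.27 = 0.02004 m/day.

0.0200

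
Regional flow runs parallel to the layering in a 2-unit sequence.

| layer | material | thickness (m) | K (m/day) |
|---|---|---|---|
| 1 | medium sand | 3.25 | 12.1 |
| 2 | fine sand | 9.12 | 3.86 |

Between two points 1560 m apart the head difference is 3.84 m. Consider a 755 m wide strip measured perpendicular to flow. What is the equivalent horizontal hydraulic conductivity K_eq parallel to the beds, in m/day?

6.02

Flow is parallel to layering, so each bed carries its own Darcy discharge and the transmissivities add.
Σ(K_i·b_i) = 12.1×3.25 + 3.86×9.12 = 74.53 m²/day.
Total thickness b = 12.37 m, so K_eq = Σ(K_i·b_i)/b = 6.025 m/day.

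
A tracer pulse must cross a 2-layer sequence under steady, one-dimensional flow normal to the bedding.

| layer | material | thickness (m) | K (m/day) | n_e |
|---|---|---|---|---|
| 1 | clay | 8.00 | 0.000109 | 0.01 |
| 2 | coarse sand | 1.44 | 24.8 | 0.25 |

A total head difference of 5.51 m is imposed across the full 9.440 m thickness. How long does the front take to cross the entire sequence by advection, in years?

16.0

With flow normal to the layers, continuity requires the same specific discharge q through every layer.
Σ(b_i/K_i) = 8.00/0.000109 + 1.44/24.8 = 73395 d.
q = Δh / Σ(b_i/K_i) = 5.51 / 73395 = 7.507e-05 m/day.
In each layer the seepage velocity is v_i = q/n_i, so the layer transit time is t_i = b_i·n_i / q:
  layer 1 (clay): t_1 = 8.00 × 0.01 / 7.507e-05 = 1066 d
  layer 2 (coarse sand): t_2 = 1.44 × 0.25 / 7.507e-05 = 4795 d
Total t = Σ t_i = 5861 days = 16.05 years.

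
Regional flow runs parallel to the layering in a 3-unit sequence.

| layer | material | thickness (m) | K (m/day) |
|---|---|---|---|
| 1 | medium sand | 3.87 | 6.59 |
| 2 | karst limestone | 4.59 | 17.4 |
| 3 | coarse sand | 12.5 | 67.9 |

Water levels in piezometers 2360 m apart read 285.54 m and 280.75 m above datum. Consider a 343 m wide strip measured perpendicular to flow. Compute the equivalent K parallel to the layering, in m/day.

Flow is parallel to layering, so each bed carries its own Darcy discharge and the transmissivities add.
Σ(K_i·b_i) = 6.59×3.87 + 17.4×4.59 + 67.9×12.5 = 954.1 m²/day.
Total thickness b = 20.96 m, so K_eq = Σ(K_i·b_i)/b = 45.52 m/day.

45.5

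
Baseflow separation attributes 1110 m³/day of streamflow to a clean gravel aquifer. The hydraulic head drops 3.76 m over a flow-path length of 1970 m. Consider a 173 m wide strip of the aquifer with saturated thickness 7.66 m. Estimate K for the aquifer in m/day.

Cross-sectional area A = 173 × 7.66 = 1325 m².
Hydraulic gradient i = Δh / L = 3.76 / 1970 = 0.001909.
From Q = K·A·i, K = Q / (A·i) = 1110 / (1325 × 0.001909) = 438.9 m/day.

439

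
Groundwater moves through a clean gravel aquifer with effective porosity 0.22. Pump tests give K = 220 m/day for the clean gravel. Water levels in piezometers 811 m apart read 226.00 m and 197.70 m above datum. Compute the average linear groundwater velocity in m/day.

Hydraulic gradient i = (226.00 − 197.70) / 811 = 28.3 / 811 = 0.03490.
Darcy flux q = K · i = 220.0 × 0.03490 = 7.677 m/day.
Seepage velocity v = q / n_e = 7.677 / 0.22 = 34.90 m/day.

34.9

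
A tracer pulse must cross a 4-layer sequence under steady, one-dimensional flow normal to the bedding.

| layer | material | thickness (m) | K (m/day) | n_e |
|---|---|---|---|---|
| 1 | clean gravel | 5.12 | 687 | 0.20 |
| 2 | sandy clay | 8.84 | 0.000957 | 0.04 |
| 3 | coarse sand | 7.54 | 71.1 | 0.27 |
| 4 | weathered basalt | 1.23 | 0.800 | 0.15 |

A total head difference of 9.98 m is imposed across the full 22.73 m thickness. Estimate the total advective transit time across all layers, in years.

With flow normal to the layers, continuity requires the same specific discharge q through every layer.
Σ(b_i/K_i) = 5.12/687 + 8.84/0.000957 + 7.54/71.1 + 1.23/0.800 = 9239 d.
q = Δh / Σ(b_i/K_i) = 9.98 / 9239 = 0.001080 m/day.
In each layer the seepage velocity is v_i = q/n_i, so the layer transit time is t_i = b_i·n_i / q:
  layer 1 (clean gravel): t_1 = 5.12 × 0.20 / 0.001080 = 948.0 d
  layer 2 (sandy clay): t_2 = 8.84 × 0.04 / 0.001080 = 327.3 d
  layer 3 (coarse sand): t_3 = 7.54 × 0.27 / 0.001080 = 1885 d
  layer 4 (weathered basalt): t_4 = 1.23 × 0.15 / 0.001080 = 170.8 d
Total t = Σ t_i = 3331 days = 9.119 years.

9.12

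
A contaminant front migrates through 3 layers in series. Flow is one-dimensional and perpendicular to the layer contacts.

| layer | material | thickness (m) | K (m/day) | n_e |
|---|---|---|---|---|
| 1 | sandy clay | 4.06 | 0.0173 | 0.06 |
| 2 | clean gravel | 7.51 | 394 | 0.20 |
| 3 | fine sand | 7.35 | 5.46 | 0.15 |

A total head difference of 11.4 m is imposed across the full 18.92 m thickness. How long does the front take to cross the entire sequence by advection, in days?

59.0

With flow normal to the layers, continuity requires the same specific discharge q through every layer.
Σ(b_i/K_i) = 4.06/0.0173 + 7.51/394 + 7.35/5.46 = 236.0 d.
q = Δh / Σ(b_i/K_i) = 11.4 / 236.0 = 0.04830 m/day.
In each layer the seepage velocity is v_i = q/n_i, so the layer transit time is t_i = b_i·n_i / q:
  layer 1 (sandy clay): t_1 = 4.06 × 0.06 / 0.04830 = 5.044 d
  layer 2 (clean gravel): t_2 = 7.51 × 0.20 / 0.04830 = 31.10 d
  layer 3 (fine sand): t_3 = 7.35 × 0.15 / 0.04830 = 22.83 d
Total t = Σ t_i = 58.97 days.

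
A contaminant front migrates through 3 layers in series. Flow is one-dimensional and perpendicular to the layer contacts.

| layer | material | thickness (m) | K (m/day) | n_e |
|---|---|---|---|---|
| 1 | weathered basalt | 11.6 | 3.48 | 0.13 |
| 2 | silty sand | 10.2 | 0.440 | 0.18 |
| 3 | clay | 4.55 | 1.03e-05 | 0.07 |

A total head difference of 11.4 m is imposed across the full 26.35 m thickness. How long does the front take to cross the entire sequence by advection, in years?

389

With flow normal to the layers, continuity requires the same specific discharge q through every layer.
Σ(b_i/K_i) = 11.6/3.48 + 10.2/0.440 + 4.55/1.03e-05 = 4.418e+05 d.
q = Δh / Σ(b_i/K_i) = 11.4 / 4.418e+05 = 2.581e-05 m/day.
In each layer the seepage velocity is v_i = q/n_i, so the layer transit time is t_i = b_i·n_i / q:
  layer 1 (weathered basalt): t_1 = 11.6 × 0.13 / 2.581e-05 = 58438 d
  layer 2 (silty sand): t_2 = 10.2 × 0.18 / 2.581e-05 = 71149 d
  layer 3 (clay): t_3 = 4.55 × 0.07 / 2.581e-05 = 12343 d
Total t = Σ t_i = 1.419e+05 days = 388.6 years.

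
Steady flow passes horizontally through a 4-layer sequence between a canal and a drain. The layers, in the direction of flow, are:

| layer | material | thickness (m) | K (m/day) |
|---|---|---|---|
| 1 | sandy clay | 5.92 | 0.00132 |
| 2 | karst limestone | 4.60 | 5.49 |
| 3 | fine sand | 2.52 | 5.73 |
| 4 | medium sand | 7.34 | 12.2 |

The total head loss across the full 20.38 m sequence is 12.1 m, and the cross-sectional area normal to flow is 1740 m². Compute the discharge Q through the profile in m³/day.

4.69

Flow is perpendicular to layering, so the layers act in series and the equivalent K is the thickness-weighted harmonic mean.
Total thickness L = 5.92 + 4.60 + 2.52 + 7.34 = 20.38 m.
Σ(b_i/K_i) = 5.92/0.00132 + 4.60/5.49 + 2.52/5.73 + 7.34/12.2 = 4487 d.
K_eq = L / Σ(b_i/K_i) = 20.38 / 4487 = 0.004542 m/day.
Q = K_eq · A · (Δh/L) = 0.004542 × 1740 × (12.1/20.38) = 4.693 m³/day.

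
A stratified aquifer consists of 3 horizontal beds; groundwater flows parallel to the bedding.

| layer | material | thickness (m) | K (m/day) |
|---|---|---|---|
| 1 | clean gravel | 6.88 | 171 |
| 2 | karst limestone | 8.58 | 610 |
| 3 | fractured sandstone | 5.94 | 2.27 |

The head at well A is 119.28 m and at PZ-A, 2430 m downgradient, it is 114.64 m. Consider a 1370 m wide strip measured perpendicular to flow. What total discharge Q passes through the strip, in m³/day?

16800

Flow is parallel to layering, so each bed carries its own Darcy discharge and the transmissivities add.
Σ(K_i·b_i) = 171×6.88 + 610×8.58 + 2.27×5.94 = 6424 m²/day.
Hydraulic gradient i = (119.28 − 114.64) / 2430 = 4.64 / 2430 = 0.001909.
Q = Σ(K_i·b_i) · W · i = 6424 × 1370 × 0.001909 = 16804 m³/day.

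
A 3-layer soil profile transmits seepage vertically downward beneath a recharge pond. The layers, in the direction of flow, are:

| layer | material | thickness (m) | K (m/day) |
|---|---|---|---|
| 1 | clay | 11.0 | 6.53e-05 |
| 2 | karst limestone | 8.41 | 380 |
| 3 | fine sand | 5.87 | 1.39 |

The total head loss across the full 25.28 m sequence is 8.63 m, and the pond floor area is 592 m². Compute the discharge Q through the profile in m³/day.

0.0303

Flow is perpendicular to layering, so the layers act in series and the equivalent K is the thickness-weighted harmonic mean.
Total thickness L = 11.0 + 8.41 + 5.87 = 25.28 m.
Σ(b_i/K_i) = 11.0/6.53e-05 + 8.41/380 + 5.87/1.39 = 1.685e+05 d.
K_eq = L / Σ(b_i/K_i) = 25.28 / 1.685e+05 = 0.0001501 m/day.
Q = K_eq · A · (Δh/L) = 0.0001501 × 592 × (8.63/25.28) = 0.03033 m³/day.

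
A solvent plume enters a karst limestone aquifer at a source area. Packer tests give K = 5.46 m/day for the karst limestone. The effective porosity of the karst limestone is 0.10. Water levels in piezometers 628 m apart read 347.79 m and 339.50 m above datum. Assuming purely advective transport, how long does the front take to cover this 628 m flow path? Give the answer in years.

2.39

Hydraulic gradient i = (347.79 − 339.50) / 628 = 8.29 / 628 = 0.01320.
Darcy flux q = K · i = 5.460 × 0.01320 = 0.07208 m/day.
Seepage velocity v = q / n_e = 0.07208 / 0.10 = 0.7208 m/day.
Travel time t = L / v = 628 / 0.7208 = 871.3 days = 2.386 years.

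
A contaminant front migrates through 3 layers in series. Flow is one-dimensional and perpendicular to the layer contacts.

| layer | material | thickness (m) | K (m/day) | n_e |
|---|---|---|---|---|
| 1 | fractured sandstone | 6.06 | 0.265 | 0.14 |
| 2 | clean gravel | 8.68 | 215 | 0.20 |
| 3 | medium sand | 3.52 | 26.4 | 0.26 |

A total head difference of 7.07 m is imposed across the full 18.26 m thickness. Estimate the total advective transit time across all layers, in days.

With flow normal to the layers, continuity requires the same specific discharge q through every layer.
Σ(b_i/K_i) = 6.06/0.265 + 8.68/215 + 3.52/26.4 = 23.04 d.
q = Δh / Σ(b_i/K_i) = 7.07 / 23.04 = 0.3068 m/day.
In each layer the seepage velocity is v_i = q/n_i, so the layer transit time is t_i = b_i·n_i / q:
  layer 1 (fractured sandstone): t_1 = 6.06 × 0.14 / 0.3068 = 2.765 d
  layer 2 (clean gravel): t_2 = 8.68 × 0.20 / 0.3068 = 5.658 d
  layer 3 (medium sand): t_3 = 3.52 × 0.26 / 0.3068 = 2.983 d
Total t = Σ t_i = 11.41 days.

11.4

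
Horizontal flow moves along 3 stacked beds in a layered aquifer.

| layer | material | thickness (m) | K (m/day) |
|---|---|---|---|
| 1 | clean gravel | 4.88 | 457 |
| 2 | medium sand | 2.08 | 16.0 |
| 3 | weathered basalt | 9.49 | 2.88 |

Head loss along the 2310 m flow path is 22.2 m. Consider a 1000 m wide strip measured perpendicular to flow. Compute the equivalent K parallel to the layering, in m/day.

139

Flow is parallel to layering, so each bed carries its own Darcy discharge and the transmissivities add.
Σ(K_i·b_i) = 457×4.88 + 16.0×2.08 + 2.88×9.49 = 2291 m²/day.
Total thickness b = 16.45 m, so K_eq = Σ(K_i·b_i)/b = 139.3 m/day.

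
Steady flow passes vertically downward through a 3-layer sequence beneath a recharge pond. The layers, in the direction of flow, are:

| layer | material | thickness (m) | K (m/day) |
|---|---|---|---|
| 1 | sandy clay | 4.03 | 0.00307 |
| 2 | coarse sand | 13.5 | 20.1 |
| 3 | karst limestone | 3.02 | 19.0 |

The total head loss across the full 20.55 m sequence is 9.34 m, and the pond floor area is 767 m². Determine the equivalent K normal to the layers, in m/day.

Flow is perpendicular to layering, so the layers act in series and the equivalent K is the thickness-weighted harmonic mean.
Total thickness L = 4.03 + 13.5 + 3.02 = 20.55 m.
Σ(b_i/K_i) = 4.03/0.00307 + 13.5/20.1 + 3.02/19.0 = 1314 d.
K_eq = L / Σ(b_i/K_i) = 20.55 / 1314 = 0.01564 m/day.

0.0156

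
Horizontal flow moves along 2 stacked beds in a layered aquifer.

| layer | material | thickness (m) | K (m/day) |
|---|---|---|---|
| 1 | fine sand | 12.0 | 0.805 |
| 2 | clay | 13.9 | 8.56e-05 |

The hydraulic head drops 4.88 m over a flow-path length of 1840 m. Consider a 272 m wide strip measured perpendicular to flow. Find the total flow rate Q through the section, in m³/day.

Flow is parallel to layering, so each bed carries its own Darcy discharge and the transmissivities add.
Σ(K_i·b_i) = 0.805×12.0 + 8.56e-05×13.9 = 9.661 m²/day.
Hydraulic gradient i = Δh / L = 4.88 / 1840 = 0.002652.
Q = Σ(K_i·b_i) · W · i = 9.661 × 272 × 0.002652 = 6.969 m³/day.

6.97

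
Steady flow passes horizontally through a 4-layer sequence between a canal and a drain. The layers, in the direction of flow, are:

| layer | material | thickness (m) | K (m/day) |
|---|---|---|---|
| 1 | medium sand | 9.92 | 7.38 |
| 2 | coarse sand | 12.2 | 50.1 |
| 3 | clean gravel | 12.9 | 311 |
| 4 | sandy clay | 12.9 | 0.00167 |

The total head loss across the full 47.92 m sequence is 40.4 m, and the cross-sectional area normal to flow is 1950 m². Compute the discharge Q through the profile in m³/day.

Flow is perpendicular to layering, so the layers act in series and the equivalent K is the thickness-weighted harmonic mean.
Total thickness L = 9.92 + 12.2 + 12.9 + 12.9 = 47.92 m.
Σ(b_i/K_i) = 9.92/7.38 + 12.2/50.1 + 12.9/311 + 12.9/0.00167 = 7726 d.
K_eq = L / Σ(b_i/K_i) = 47.92 / 7726 = 0.006202 m/day.
Q = K_eq · A · (Δh/L) = 0.006202 × 1950 × (40.4/47.92) = 10.20 m³/day.

10.2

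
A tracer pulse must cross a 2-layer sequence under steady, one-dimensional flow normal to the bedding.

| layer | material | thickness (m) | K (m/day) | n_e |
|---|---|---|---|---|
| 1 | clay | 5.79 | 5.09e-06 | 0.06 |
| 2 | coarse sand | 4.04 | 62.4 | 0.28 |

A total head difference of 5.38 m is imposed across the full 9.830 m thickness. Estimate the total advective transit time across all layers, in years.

With flow normal to the layers, continuity requires the same specific discharge q through every layer.
Σ(b_i/K_i) = 5.79/5.09e-06 + 4.04/62.4 = 1.138e+06 d.
q = Δh / Σ(b_i/K_i) = 5.38 / 1.138e+06 = 4.730e-06 m/day.
In each layer the seepage velocity is v_i = q/n_i, so the layer transit time is t_i = b_i·n_i / q:
  layer 1 (clay): t_1 = 5.79 × 0.06 / 4.730e-06 = 73453 d
  layer 2 (coarse sand): t_2 = 4.04 × 0.28 / 4.730e-06 = 2.392e+05 d
Total t = Σ t_i = 3.126e+05 days = 855.9 years.

856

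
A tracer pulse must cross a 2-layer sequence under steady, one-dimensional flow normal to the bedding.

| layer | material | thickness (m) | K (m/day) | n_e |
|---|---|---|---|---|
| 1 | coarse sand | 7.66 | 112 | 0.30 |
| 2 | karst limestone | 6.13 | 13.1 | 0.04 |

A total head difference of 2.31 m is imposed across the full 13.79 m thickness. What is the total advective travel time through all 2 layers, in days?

0.590

With flow normal to the layers, continuity requires the same specific discharge q through every layer.
Σ(b_i/K_i) = 7.66/112 + 6.13/13.1 = 0.5363 d.
q = Δh / Σ(b_i/K_i) = 2.31 / 0.5363 = 4.307 m/day.
In each layer the seepage velocity is v_i = q/n_i, so the layer transit time is t_i = b_i·n_i / q:
  layer 1 (coarse sand): t_1 = 7.66 × 0.30 / 4.307 = 0.5335 d
  layer 2 (karst limestone): t_2 = 6.13 × 0.04 / 4.307 = 0.05693 d
Total t = Σ t_i = 0.5905 days.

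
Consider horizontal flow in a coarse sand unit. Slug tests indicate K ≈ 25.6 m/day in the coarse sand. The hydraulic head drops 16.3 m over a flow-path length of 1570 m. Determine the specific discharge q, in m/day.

0.266

Hydraulic gradient i = Δh / L = 16.3 / 1570 = 0.01038.
Specific discharge q = K · i = 25.60 × 0.01038 = 0.2658 m/day.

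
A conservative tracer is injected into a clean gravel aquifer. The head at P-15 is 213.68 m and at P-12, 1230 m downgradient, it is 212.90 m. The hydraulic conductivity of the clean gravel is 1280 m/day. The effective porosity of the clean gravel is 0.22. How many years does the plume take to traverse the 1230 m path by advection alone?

0.913

Hydraulic gradient i = (213.68 − 212.90) / 1230 = 0.78 / 1230 = 0.0006341.
Darcy flux q = K · i = 1280 × 0.0006341 = 0.8117 m/day.
Seepage velocity v = q / n_e = 0.8117 / 0.22 = 3.690 m/day.
Travel time t = L / v = 1230 / 3.690 = 333.4 days = 0.9127 years.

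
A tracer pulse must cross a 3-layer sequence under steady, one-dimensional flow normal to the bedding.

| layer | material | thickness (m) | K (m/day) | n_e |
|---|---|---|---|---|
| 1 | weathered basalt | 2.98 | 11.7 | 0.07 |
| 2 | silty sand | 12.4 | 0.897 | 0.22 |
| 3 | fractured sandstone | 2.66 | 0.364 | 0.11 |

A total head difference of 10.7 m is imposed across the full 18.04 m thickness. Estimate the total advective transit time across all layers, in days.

With flow normal to the layers, continuity requires the same specific discharge q through every layer.
Σ(b_i/K_i) = 2.98/11.7 + 12.4/0.897 + 2.66/0.364 = 21.39 d.
q = Δh / Σ(b_i/K_i) = 10.7 / 21.39 = 0.5003 m/day.
In each layer the seepage velocity is v_i = q/n_i, so the layer transit time is t_i = b_i·n_i / q:
  layer 1 (weathered basalt): t_1 = 2.98 × 0.07 / 0.5003 = 0.4169 d
  layer 2 (silty sand): t_2 = 12.4 × 0.22 / 0.5003 = 5.452 d
  layer 3 (fractured sandstone): t_3 = 2.66 × 0.11 / 0.5003 = 0.5848 d
Total t = Σ t_i = 6.454 days.

6.45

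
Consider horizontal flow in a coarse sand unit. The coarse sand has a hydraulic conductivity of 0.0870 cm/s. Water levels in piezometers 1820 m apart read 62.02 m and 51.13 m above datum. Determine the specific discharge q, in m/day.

0.450

Convert K: 0.0870 cm/s × 864 = 75.17 m/day.
Hydraulic gradient i = (62.02 − 51.13) / 1820 = 10.89 / 1820 = 0.005984.
Specific discharge q = K · i = 75.17 × 0.005984 = 0.4498 m/day.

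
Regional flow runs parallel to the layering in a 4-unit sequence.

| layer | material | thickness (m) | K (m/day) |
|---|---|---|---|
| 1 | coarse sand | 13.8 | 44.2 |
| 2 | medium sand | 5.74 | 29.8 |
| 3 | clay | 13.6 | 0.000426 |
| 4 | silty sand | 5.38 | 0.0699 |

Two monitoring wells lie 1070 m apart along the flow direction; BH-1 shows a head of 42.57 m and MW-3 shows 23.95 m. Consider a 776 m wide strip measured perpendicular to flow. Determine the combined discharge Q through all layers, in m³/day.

Flow is parallel to layering, so each bed carries its own Darcy discharge and the transmissivities add.
Σ(K_i·b_i) = 44.2×13.8 + 29.8×5.74 + 0.000426×13.6 + 0.0699×5.38 = 781.4 m²/day.
Hydraulic gradient i = (42.57 − 23.95) / 1070 = 18.62 / 1070 = 0.01740.
Q = Σ(K_i·b_i) · W · i = 781.4 × 776 × 0.01740 = 10552 m³/day.

10600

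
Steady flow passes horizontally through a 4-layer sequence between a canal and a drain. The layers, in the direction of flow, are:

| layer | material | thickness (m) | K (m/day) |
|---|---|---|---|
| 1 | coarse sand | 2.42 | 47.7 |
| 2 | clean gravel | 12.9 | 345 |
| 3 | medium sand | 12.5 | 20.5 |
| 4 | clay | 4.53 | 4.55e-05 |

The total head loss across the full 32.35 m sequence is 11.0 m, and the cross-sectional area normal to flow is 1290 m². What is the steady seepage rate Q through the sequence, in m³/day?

Flow is perpendicular to layering, so the layers act in series and the equivalent K is the thickness-weighted harmonic mean.
Total thickness L = 2.42 + 12.9 + 12.5 + 4.53 = 32.35 m.
Σ(b_i/K_i) = 2.42/47.7 + 12.9/345 + 12.5/20.5 + 4.53/4.55e-05 = 99561 d.
K_eq = L / Σ(b_i/K_i) = 32.35 / 99561 = 0.0003249 m/day.
Q = K_eq · A · (Δh/L) = 0.0003249 × 1290 × (11.0/32.35) = 0.1425 m³/day.

0.143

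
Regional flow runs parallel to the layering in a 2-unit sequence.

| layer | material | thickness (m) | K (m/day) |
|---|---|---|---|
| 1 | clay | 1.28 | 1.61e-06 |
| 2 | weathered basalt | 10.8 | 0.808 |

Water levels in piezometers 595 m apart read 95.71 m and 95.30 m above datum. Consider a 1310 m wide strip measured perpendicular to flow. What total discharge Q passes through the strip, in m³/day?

Flow is parallel to layering, so each bed carries its own Darcy discharge and the transmissivities add.
Σ(K_i·b_i) = 1.61e-06×1.28 + 0.808×10.8 = 8.726 m²/day.
Hydraulic gradient i = (95.71 − 95.30) / 595 = 0.41 / 595 = 0.0006891.
Q = Σ(K_i·b_i) · W · i = 8.726 × 1310 × 0.0006891 = 7.877 m³/day.

7.88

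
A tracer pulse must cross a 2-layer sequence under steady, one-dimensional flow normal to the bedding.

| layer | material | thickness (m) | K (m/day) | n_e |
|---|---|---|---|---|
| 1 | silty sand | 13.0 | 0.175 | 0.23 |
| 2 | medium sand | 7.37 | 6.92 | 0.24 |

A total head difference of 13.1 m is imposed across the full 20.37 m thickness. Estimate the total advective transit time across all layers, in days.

27.4

With flow normal to the layers, continuity requires the same specific discharge q through every layer.
Σ(b_i/K_i) = 13.0/0.175 + 7.37/6.92 = 75.35 d.
q = Δh / Σ(b_i/K_i) = 13.1 / 75.35 = 0.1739 m/day.
In each layer the seepage velocity is v_i = q/n_i, so the layer transit time is t_i = b_i·n_i / q:
  layer 1 (silty sand): t_1 = 13.0 × 0.23 / 0.1739 = 17.20 d
  layer 2 (medium sand): t_2 = 7.37 × 0.24 / 0.1739 = 10.17 d
Total t = Σ t_i = 27.37 days.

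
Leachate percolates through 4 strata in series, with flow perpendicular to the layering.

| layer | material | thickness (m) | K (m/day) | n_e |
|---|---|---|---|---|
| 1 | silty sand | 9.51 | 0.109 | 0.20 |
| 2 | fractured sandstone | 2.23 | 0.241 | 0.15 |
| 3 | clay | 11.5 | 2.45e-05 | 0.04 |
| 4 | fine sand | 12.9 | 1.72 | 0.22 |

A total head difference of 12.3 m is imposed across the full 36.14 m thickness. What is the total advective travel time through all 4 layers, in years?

578

With flow normal to the layers, continuity requires the same specific discharge q through every layer.
Σ(b_i/K_i) = 9.51/0.109 + 2.23/0.241 + 11.5/2.45e-05 + 12.9/1.72 = 4.695e+05 d.
q = Δh / Σ(b_i/K_i) = 12.3 / 4.695e+05 = 2.620e-05 m/day.
In each layer the seepage velocity is v_i = q/n_i, so the layer transit time is t_i = b_i·n_i / q:
  layer 1 (silty sand): t_1 = 9.51 × 0.20 / 2.620e-05 = 72599 d
  layer 2 (fractured sandstone): t_2 = 2.23 × 0.15 / 2.620e-05 = 12768 d
  layer 3 (clay): t_3 = 11.5 × 0.04 / 2.620e-05 = 17558 d
  layer 4 (fine sand): t_4 = 12.9 × 0.22 / 2.620e-05 = 1.083e+05 d
Total t = Σ t_i = 2.113e+05 days = 578.4 years.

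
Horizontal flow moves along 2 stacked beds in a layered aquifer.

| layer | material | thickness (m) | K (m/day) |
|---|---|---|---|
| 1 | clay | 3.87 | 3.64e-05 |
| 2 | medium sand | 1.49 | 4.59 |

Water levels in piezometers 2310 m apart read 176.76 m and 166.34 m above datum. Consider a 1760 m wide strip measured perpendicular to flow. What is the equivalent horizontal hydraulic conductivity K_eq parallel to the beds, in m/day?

1.28

Flow is parallel to layering, so each bed carries its own Darcy discharge and the transmissivities add.
Σ(K_i·b_i) = 3.64e-05×3.87 + 4.59×1.49 = 6.839 m²/day.
Total thickness b = 5.360 m, so K_eq = Σ(K_i·b_i)/b = 1.276 m/day.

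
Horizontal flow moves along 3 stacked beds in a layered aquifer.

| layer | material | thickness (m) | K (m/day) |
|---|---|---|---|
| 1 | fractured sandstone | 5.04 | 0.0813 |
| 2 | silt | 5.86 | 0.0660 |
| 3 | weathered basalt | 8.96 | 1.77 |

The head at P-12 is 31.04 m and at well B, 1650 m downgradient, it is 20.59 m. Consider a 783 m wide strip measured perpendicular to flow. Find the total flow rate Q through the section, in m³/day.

Flow is parallel to layering, so each bed carries its own Darcy discharge and the transmissivities add.
Σ(K_i·b_i) = 0.0813×5.04 + 0.0660×5.86 + 1.77×8.96 = 16.66 m²/day.
Hydraulic gradient i = (31.04 − 20.59) / 1650 = 10.45 / 1650 = 0.006333.
Q = Σ(K_i·b_i) · W · i = 16.66 × 783 × 0.006333 = 82.60 m³/day.

82.6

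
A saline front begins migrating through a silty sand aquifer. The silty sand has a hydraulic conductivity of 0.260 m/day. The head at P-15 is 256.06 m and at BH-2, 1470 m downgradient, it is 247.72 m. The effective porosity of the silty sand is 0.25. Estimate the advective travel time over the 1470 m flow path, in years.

682

Hydraulic gradient i = (256.06 − 247.72) / 1470 = 8.34 / 1470 = 0.005673.
Darcy flux q = K · i = 0.2600 × 0.005673 = 0.001475 m/day.
Seepage velocity v = q / n_e = 0.001475 / 0.25 = 0.005900 m/day.
Travel time t = L / v = 1470 / 0.005900 = 2.491e+05 days = 682.1 years.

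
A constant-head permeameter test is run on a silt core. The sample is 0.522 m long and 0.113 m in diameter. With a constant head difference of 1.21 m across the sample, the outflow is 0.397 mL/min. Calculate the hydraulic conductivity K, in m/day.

0.0246

Cross-sectional area A = π·(d/2)² = π × (0.113/2)² = 0.01003 m².
Convert discharge: 0.397 mL/min = 6.617e-09 m³/s.
Darcy's law rearranged: K = Q·L / (A·Δh) = 6.617e-09 × 0.522 / (0.01003 × 1.21) = 2.846e-07 m/s = 0.02459 m/day.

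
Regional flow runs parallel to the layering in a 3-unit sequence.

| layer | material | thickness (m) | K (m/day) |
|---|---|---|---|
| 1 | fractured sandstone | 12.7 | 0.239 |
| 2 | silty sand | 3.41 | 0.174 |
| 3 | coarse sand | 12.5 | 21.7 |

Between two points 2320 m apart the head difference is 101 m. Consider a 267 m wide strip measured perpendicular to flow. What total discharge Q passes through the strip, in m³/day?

Flow is parallel to layering, so each bed carries its own Darcy discharge and the transmissivities add.
Σ(K_i·b_i) = 0.239×12.7 + 0.174×3.41 + 21.7×12.5 = 274.9 m²/day.
Hydraulic gradient i = Δh / L = 101 / 2320 = 0.04353.
Q = Σ(K_i·b_i) · W · i = 274.9 × 267 × 0.04353 = 3195 m³/day.

3200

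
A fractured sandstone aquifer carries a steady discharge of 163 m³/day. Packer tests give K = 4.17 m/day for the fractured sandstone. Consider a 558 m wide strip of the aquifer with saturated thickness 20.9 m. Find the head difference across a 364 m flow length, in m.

1.22

Cross-sectional area A = 558 × 20.9 = 11662 m².
From Q = K·A·i, i = Q / (K·A) = 163 / (4.170 × 11662) = 0.003352.
Head loss Δh = i · L = 0.003352 × 364 = 1.220 m.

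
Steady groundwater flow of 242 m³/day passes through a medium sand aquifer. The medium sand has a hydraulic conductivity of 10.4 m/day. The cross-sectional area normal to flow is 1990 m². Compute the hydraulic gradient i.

0.0117

From Q = K·A·i, i = Q / (K·A) = 242 / (10.40 × 1990) = 0.01169.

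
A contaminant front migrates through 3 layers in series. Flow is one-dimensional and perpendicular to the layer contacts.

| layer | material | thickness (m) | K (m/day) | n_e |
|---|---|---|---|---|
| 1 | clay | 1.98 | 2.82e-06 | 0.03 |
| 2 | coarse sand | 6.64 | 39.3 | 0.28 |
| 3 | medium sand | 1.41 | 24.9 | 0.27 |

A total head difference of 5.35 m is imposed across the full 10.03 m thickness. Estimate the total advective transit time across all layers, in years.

With flow normal to the layers, continuity requires the same specific discharge q through every layer.
Σ(b_i/K_i) = 1.98/2.82e-06 + 6.64/39.3 + 1.41/24.9 = 7.021e+05 d.
q = Δh / Σ(b_i/K_i) = 5.35 / 7.021e+05 = 7.620e-06 m/day.
In each layer the seepage velocity is v_i = q/n_i, so the layer transit time is t_i = b_i·n_i / q:
  layer 1 (clay): t_1 = 1.98 × 0.03 / 7.620e-06 = 7796 d
  layer 2 (coarse sand): t_2 = 6.64 × 0.28 / 7.620e-06 = 2.440e+05 d
  layer 3 (medium sand): t_3 = 1.41 × 0.27 / 7.620e-06 = 49963 d
Total t = Σ t_i = 3.018e+05 days = 826.2 years.

826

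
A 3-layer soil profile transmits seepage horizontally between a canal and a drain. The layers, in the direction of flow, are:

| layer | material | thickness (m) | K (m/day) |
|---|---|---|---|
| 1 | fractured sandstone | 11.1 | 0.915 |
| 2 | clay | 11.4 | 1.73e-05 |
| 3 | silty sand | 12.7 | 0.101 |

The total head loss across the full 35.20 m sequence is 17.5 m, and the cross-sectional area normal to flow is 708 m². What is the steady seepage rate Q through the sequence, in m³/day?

Flow is perpendicular to layering, so the layers act in series and the equivalent K is the thickness-weighted harmonic mean.
Total thickness L = 11.1 + 11.4 + 12.7 = 35.20 m.
Σ(b_i/K_i) = 11.1/0.915 + 11.4/1.73e-05 + 12.7/0.101 = 6.591e+05 d.
K_eq = L / Σ(b_i/K_i) = 35.20 / 6.591e+05 = 5.341e-05 m/day.
Q = K_eq · A · (Δh/L) = 5.341e-05 × 708 × (17.5/35.20) = 0.01880 m³/day.

0.0188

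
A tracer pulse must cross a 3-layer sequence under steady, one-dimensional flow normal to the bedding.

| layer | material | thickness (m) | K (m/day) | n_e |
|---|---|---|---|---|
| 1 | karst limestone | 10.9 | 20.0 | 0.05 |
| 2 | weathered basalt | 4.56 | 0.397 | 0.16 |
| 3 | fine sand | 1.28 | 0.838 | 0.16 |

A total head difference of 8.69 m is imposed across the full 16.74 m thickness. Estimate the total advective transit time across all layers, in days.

2.31

With flow normal to the layers, continuity requires the same specific discharge q through every layer.
Σ(b_i/K_i) = 10.9/20.0 + 4.56/0.397 + 1.28/0.838 = 13.56 d.
q = Δh / Σ(b_i/K_i) = 8.69 / 13.56 = 0.6409 m/day.
In each layer the seepage velocity is v_i = q/n_i, so the layer transit time is t_i = b_i·n_i / q:
  layer 1 (karst limestone): t_1 = 10.9 × 0.05 / 0.6409 = 0.8503 d
  layer 2 (weathered basalt): t_2 = 4.56 × 0.16 / 0.6409 = 1.138 d
  layer 3 (fine sand): t_3 = 1.28 × 0.16 / 0.6409 = 0.3195 d
Total t = Σ t_i = 2.308 days.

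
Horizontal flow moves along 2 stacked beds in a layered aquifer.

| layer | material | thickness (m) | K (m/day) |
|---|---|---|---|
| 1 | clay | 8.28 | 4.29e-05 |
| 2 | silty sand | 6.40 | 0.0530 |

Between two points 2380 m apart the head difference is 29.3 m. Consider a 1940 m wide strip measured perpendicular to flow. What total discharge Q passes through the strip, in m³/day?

8.11

Flow is parallel to layering, so each bed carries its own Darcy discharge and the transmissivities add.
Σ(K_i·b_i) = 4.29e-05×8.28 + 0.0530×6.40 = 0.3396 m²/day.
Hydraulic gradient i = Δh / L = 29.3 / 2380 = 0.01231.
Q = Σ(K_i·b_i) · W · i = 0.3396 × 1940 × 0.01231 = 8.110 m³/day.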